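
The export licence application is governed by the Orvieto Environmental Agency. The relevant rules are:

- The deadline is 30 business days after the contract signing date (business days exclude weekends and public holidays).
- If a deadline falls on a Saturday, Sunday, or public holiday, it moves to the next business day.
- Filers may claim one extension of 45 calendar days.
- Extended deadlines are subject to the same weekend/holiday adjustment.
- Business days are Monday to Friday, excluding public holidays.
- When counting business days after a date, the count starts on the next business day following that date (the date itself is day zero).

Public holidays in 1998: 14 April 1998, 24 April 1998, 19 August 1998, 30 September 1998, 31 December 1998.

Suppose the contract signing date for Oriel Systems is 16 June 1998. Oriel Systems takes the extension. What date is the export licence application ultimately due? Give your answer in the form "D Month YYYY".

Starting the day after 16 June 1998 and counting 30 business days lands on 28 July 1998.
28 July 1998 falls on a Tuesday, which is a business day, so no adjustment is needed.
Applying the 45-calendar-day extension: 28 July 1998 + 45 days = 11 September 1998.
11 September 1998 (Friday) is already a business day.
Final deadline: 11 September 1998.

11 September 1998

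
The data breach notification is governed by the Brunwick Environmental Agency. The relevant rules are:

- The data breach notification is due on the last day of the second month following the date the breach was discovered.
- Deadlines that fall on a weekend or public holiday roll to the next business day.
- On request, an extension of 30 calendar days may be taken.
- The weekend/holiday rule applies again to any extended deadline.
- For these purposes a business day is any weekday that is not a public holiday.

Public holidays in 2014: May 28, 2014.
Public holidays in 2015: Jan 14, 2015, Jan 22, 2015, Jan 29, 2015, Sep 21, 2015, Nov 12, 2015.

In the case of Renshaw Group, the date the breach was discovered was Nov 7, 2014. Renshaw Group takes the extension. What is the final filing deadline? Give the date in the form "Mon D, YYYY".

Mar 4, 2015

2 months after Nov 7, 2014 is January 2015; that month ends on Jan 31, 2015.
Jan 31, 2015 falls on a Saturday. Rolling to the next business day gives Feb 2, 2015, a Monday.
The 30-calendar-day extension moves the deadline from Feb 2, 2015 to Mar 4, 2015.
Mar 4, 2015 is a Wednesday and not a listed holiday, so it stands.
Final deadline: Mar 4, 2015.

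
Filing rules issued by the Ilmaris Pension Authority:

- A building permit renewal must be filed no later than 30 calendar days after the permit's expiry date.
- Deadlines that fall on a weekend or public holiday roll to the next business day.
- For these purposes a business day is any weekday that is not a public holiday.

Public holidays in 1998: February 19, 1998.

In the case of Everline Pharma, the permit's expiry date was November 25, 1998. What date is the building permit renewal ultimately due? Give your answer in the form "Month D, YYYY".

30 calendar days after November 25, 1998 is December 25, 1998.
December 25, 1998 (Friday) is already a business day.
The final due date is December 25, 1998.

December 25, 1998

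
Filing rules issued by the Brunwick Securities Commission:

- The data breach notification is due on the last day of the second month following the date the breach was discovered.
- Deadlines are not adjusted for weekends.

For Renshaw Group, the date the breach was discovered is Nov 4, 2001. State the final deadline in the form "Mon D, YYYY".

Jan 31, 2002

The second month after Nov 4, 2001 is January 2002, whose last day is Jan 31, 2002.
Jan 31, 2002 is a Thursday; no weekend or holiday adjustment applies.
So the filing is due Jan 31, 2002.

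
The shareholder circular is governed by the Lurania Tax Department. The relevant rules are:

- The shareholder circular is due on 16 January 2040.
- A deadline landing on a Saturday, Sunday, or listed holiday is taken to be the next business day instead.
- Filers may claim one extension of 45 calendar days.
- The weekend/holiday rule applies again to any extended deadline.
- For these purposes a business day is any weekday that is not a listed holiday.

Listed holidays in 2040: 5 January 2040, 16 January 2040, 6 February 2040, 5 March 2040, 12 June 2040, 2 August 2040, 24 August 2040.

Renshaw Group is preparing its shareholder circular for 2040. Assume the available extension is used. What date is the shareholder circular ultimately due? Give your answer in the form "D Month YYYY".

Start from the fixed due date, 16 January 2040.
16 January 2040 is a listed holiday; the next business day is 17 January 2040 (Tuesday).
With the 45-day extension, 17 January 2040 becomes 2 March 2040.
2 March 2040 falls on a Friday, which is a business day, so no adjustment is needed.
Final deadline: 2 March 2040.

2 March 2040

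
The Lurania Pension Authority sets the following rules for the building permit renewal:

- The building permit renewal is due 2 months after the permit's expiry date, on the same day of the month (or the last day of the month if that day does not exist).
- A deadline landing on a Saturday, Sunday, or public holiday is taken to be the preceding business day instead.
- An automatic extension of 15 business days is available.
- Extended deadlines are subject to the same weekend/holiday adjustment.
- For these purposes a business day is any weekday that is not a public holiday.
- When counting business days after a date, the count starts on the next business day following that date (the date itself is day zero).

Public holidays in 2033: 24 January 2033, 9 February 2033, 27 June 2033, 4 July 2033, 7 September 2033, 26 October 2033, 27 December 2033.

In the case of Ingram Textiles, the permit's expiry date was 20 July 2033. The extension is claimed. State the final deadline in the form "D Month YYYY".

Moving 2 months forward from 20 July 2033 on the corresponding day gives 20 September 2033.
20 September 2033 (Tuesday) is already a business day.
Counting 15 further business days from 20 September 2033 reaches 11 October 2033.
11 October 2033 is a Tuesday and not a listed holiday, so it stands.
So the filing is due 11 October 2033.

11 October 2033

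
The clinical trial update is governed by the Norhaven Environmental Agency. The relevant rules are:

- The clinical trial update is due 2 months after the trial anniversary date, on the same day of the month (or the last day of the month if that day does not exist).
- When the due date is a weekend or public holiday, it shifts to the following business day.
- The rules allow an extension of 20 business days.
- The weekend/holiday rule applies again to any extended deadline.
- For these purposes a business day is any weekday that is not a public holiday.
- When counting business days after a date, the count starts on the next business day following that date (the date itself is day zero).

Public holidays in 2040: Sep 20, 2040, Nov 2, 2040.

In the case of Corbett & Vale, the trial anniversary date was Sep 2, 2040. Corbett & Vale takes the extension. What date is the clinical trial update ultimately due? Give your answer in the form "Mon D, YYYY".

Dec 3, 2040

Moving 2 months forward from Sep 2, 2040 on the corresponding day gives Nov 2, 2040.
Nov 2, 2040 is a listed holiday; the next business day is Nov 5, 2040 (Monday).
Applying the 20-business-day extension: 20 business days after Nov 5, 2040 is Dec 3, 2040.
Dec 3, 2040 is a Monday and not a listed holiday, so it stands.
So the filing is due Dec 3, 2040.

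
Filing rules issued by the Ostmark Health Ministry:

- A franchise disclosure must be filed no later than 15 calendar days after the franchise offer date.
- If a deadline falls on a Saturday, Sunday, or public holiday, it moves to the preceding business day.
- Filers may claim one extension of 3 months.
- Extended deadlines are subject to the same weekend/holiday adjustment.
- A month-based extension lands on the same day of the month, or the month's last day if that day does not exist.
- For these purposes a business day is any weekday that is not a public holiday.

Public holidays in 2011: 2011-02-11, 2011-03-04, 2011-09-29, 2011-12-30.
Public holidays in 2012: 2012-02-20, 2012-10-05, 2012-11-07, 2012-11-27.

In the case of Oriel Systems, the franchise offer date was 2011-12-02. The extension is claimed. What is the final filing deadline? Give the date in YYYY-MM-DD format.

From 2011-12-02, 15 calendar days later is 2011-12-17.
Because 2011-12-17 is a Saturday, the deadline becomes 2011-12-16 (Friday).
The 3 months extension carries 2011-12-16 to 2012-03-16.
2012-03-16 (Friday) is already a business day.
So the filing is due 2012-03-16.

2012-03-16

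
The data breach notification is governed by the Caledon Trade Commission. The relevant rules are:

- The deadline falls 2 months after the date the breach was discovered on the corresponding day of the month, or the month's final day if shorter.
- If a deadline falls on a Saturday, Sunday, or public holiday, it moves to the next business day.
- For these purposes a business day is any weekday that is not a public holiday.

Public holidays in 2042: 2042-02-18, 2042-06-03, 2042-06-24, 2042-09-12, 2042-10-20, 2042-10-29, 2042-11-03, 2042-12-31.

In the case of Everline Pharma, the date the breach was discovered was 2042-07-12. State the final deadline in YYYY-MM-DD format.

Moving 2 months forward from 2042-07-12 on the corresponding day gives 2042-09-12.
Because 2042-09-12 is a listed holiday, the deadline becomes 2042-09-15 (Monday).
The final due date is 2042-09-15.

2042-09-15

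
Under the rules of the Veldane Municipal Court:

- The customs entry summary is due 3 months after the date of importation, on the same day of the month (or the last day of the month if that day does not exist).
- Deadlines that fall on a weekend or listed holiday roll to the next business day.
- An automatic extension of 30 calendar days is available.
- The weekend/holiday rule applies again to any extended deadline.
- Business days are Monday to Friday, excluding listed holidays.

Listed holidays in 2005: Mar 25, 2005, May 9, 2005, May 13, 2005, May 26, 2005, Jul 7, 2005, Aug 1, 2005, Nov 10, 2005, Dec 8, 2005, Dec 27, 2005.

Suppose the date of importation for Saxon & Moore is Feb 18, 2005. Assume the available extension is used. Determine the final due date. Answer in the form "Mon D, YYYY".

Jun 17, 2005

3 months after Feb 18, 2005, on the same day of the month, is May 18, 2005.
Since May 18, 2005 is a Wednesday and not a holiday, the date is unchanged.
Add the 30 calendar-day extension to May 18, 2005: Jun 17, 2005.
Jun 17, 2005 falls on a Friday, which is a business day, so no adjustment is needed.
Final deadline: Jun 17, 2005.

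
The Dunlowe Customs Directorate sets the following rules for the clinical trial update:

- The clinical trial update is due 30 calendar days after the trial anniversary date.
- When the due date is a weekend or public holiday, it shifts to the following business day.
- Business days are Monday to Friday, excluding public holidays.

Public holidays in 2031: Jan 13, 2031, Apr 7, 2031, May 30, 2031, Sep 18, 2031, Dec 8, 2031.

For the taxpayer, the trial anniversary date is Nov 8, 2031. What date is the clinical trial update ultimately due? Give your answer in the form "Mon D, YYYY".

Adding 30 calendar days to Nov 8, 2031 gives Dec 8, 2031.
Dec 8, 2031 falls on a listed holiday. Rolling to the next business day gives Dec 9, 2031, a Tuesday.
So the filing is due Dec 9, 2031.

Dec 9, 2031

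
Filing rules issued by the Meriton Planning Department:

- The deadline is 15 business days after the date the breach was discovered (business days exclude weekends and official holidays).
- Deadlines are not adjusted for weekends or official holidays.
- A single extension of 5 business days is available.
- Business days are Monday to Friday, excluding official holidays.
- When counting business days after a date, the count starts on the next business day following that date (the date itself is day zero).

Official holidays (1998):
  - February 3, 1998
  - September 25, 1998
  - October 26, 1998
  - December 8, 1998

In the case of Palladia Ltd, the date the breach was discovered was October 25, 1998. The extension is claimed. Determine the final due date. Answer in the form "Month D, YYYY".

Starting the day after October 25, 1998 and counting 15 business days lands on November 16, 1998.
No adjustment is made for weekends or holidays, so November 16, 1998 stands.
Counting 5 further business days from November 16, 1998 reaches November 23, 1998.
November 23, 1998 is a Monday; no weekend or holiday adjustment applies.
Deadline: November 23, 1998.

November 23, 1998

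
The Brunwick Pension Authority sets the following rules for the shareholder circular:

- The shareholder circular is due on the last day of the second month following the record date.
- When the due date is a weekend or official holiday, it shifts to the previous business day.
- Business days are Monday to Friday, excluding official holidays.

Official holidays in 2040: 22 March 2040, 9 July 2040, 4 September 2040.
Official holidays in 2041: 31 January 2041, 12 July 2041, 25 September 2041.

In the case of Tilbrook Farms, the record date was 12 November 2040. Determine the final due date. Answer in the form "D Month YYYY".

30 January 2041

2 months after 12 November 2040 is January 2041; that month ends on 31 January 2041.
Because 31 January 2041 is a listed holiday, the deadline becomes 30 January 2041 (Wednesday).
Final deadline: 30 January 2041.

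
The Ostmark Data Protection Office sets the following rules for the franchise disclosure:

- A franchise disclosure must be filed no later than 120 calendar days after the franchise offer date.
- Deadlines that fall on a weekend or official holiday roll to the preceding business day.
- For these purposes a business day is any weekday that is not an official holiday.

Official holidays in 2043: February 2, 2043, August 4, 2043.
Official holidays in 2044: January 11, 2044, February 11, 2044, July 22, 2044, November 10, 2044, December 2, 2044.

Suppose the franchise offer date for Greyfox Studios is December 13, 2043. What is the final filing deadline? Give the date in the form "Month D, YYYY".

Adding 120 calendar days to December 13, 2043 gives April 11, 2044.
April 11, 2044 (Monday) is already a business day.
The final due date is April 11, 2044.

April 11, 2044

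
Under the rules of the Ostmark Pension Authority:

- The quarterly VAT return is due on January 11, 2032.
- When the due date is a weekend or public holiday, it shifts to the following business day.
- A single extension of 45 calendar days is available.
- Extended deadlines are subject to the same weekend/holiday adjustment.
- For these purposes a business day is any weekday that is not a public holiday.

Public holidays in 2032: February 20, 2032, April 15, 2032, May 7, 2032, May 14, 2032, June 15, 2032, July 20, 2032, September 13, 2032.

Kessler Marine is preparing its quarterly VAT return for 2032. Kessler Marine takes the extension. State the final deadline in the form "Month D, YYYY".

The stated deadline is January 11, 2032.
January 11, 2032 falls on a Sunday. Rolling to the next business day gives January 12, 2032, a Monday.
Applying the 45-calendar-day extension: January 12, 2032 + 45 days = February 26, 2032.
February 26, 2032 (Thursday) is already a business day.
Deadline: February 26, 2032.

February 26, 2032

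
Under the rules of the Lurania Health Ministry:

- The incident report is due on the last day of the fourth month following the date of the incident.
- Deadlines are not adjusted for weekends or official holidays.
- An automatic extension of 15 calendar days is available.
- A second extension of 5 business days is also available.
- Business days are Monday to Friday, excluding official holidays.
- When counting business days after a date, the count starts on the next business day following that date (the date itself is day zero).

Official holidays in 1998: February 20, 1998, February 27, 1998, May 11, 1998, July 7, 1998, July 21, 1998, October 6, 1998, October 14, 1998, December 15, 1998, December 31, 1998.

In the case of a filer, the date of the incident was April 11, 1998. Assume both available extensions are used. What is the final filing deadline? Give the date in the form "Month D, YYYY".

September 22, 1998

4 months after April 11, 1998 is August 1998; that month ends on August 31, 1998.
No adjustment is made for weekends or holidays, so August 31, 1998 stands.
With the 15-day extension, August 31, 1998 becomes September 15, 1998.
September 15, 1998 falls on a Tuesday. The rules make no weekend/holiday allowance, so it remains September 15, 1998.
Applying the 5-business-day extension: 5 business days after September 15, 1998 is September 22, 1998.
September 22, 1998 falls on a Tuesday. The rules make no weekend/holiday allowance, so it remains September 22, 1998.
Deadline: September 22, 1998.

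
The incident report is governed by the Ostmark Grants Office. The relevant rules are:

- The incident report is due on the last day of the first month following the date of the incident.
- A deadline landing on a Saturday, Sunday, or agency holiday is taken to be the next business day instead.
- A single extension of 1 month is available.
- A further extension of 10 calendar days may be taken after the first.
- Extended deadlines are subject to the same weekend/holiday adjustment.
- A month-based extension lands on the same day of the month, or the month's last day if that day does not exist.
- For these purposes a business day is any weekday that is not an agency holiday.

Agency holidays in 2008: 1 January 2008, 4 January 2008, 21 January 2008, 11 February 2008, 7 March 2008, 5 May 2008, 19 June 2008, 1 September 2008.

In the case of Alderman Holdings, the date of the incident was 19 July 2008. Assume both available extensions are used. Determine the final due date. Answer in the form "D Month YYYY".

The first month after 19 July 2008 is August 2008, whose last day is 31 August 2008.
Because 31 August 2008 is a Sunday, the deadline becomes 2 September 2008 (Tuesday).
Applying the 1 month extension: 1 month after 2 September 2008 is 2 October 2008.
2 October 2008 is a Thursday and not a listed holiday, so it stands.
With the 10-day extension, 2 October 2008 becomes 12 October 2008.
Because 12 October 2008 is a Sunday, the deadline becomes 13 October 2008 (Monday).
So the filing is due 13 October 2008.

13 October 2008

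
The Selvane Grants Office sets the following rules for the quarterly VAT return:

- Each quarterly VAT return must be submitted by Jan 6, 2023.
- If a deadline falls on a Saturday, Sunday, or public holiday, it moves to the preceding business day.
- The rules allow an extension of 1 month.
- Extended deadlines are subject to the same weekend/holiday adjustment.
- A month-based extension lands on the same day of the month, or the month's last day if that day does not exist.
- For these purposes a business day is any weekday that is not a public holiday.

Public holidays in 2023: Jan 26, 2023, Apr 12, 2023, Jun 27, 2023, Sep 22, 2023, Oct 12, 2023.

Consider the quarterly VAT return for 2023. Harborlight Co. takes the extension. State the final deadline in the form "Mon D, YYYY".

Feb 6, 2023

The stated deadline is Jan 6, 2023.
Jan 6, 2023 falls on a Friday, which is a business day, so no adjustment is needed.
Applying the 1 month extension: 1 month after Jan 6, 2023 is Feb 6, 2023.
Feb 6, 2023 falls on a Monday, which is a business day, so no adjustment is needed.
So the filing is due Feb 6, 2023.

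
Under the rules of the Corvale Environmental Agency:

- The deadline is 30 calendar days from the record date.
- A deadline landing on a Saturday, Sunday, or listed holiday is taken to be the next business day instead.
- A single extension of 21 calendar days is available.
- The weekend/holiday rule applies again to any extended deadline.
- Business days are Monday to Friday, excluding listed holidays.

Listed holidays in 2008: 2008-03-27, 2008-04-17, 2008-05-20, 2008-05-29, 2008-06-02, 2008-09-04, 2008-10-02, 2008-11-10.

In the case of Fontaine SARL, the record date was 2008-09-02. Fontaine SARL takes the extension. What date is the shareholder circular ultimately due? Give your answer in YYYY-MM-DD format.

2008-10-24

From 2008-09-02, 30 calendar days later is 2008-10-02.
2008-10-02 is a listed holiday; the next business day is 2008-10-03 (Friday).
With the 21-day extension, 2008-10-03 becomes 2008-10-24.
2008-10-24 (Friday) is already a business day.
Final deadline: 2008-10-24.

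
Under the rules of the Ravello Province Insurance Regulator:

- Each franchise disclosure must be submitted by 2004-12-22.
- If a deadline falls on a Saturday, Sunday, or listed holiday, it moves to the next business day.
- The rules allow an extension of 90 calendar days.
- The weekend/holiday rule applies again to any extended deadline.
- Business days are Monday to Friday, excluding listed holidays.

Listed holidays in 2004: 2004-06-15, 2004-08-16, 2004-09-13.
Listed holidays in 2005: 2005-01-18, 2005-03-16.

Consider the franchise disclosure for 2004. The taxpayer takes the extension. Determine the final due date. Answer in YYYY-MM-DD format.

2005-03-22

Start from the fixed due date, 2004-12-22.
Since 2004-12-22 is a Wednesday and not a holiday, the date is unchanged.
Add the 90 calendar-day extension to 2004-12-22: 2005-03-22.
2005-03-22 is a Tuesday and not a listed holiday, so it stands.
So the filing is due 2005-03-22.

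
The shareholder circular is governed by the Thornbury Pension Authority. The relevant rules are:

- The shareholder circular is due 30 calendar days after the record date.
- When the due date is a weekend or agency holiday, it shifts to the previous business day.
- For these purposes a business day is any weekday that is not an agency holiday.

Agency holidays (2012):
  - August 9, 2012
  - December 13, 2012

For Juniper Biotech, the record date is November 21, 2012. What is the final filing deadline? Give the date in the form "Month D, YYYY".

30 calendar days after November 21, 2012 is December 21, 2012.
December 21, 2012 (Friday) is already a business day.
Final deadline: December 21, 2012.

December 21, 2012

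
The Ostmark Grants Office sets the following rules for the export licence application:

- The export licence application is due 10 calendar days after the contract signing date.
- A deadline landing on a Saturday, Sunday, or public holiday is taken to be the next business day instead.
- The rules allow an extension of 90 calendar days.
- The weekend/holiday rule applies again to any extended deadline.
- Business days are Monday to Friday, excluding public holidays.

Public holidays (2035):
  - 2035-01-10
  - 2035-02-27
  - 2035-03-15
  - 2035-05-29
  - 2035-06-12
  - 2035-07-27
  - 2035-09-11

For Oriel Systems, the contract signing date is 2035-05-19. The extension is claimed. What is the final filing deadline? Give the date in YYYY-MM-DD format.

Trigger date 2035-05-19 + 10 calendar days = 2035-05-29.
2035-05-29 is a listed holiday; the next business day is 2035-05-30 (Wednesday).
Add the 90 calendar-day extension to 2035-05-30: 2035-08-28.
2035-08-28 falls on a Tuesday, which is a business day, so no adjustment is needed.
Deadline: 2035-08-28.

2035-08-28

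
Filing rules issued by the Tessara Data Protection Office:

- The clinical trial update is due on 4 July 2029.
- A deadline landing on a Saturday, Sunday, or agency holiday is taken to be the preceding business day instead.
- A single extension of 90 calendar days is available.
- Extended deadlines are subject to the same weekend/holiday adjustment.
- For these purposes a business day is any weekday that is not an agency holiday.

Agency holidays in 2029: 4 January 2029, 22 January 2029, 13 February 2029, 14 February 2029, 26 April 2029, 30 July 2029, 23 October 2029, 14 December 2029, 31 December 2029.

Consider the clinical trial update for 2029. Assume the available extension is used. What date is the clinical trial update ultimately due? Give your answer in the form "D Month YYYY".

2 October 2029

Start from the fixed due date, 4 July 2029.
4 July 2029 is a Wednesday and not a listed holiday, so it stands.
With the 90-day extension, 4 July 2029 becomes 2 October 2029.
2 October 2029 is a Tuesday and not a listed holiday, so it stands.
Deadline: 2 October 2029.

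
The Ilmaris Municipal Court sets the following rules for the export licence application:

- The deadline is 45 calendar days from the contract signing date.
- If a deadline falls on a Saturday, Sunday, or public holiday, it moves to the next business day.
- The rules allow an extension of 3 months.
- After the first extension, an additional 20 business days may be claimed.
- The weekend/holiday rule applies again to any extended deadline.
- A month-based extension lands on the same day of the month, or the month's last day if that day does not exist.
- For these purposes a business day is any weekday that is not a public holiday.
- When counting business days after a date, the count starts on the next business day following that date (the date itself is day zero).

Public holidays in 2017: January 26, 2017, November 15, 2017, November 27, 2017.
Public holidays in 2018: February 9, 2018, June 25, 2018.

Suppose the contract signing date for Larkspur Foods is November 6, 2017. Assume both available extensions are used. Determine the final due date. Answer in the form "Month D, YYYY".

Adding 45 calendar days to November 6, 2017 gives December 21, 2017.
December 21, 2017 is a Thursday and not a listed holiday, so it stands.
The 3 months extension carries December 21, 2017 to March 21, 2018.
March 21, 2018 is a Wednesday and not a listed holiday, so it stands.
The 20-business-day extension runs from March 21, 2018 to April 18, 2018.
April 18, 2018 falls on a Wednesday, which is a business day, so no adjustment is needed.
Deadline: April 18, 2018.

April 18, 2018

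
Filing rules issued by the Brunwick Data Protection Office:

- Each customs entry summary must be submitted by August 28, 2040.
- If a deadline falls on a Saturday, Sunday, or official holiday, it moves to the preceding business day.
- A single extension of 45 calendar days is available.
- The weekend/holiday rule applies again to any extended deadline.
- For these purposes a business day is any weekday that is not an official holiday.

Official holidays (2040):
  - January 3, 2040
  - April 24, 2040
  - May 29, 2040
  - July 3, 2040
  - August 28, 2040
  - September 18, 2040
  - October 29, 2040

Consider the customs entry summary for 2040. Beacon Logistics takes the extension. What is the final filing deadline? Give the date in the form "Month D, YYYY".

October 11, 2040

The statutory due date is August 28, 2040.
August 28, 2040 is a listed holiday, so it moves to the preceding business day, August 27, 2040 (Monday).
Applying the 45-calendar-day extension: August 27, 2040 + 45 days = October 11, 2040.
Since October 11, 2040 is a Thursday and not a holiday, the date is unchanged.
Deadline: October 11, 2040.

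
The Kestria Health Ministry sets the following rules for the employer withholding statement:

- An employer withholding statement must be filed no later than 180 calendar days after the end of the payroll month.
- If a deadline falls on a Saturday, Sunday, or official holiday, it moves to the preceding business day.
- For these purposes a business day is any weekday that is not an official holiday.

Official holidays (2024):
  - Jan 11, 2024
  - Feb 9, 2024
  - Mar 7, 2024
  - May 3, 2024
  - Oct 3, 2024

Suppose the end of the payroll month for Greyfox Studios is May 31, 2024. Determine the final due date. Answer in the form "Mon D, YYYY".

Nov 27, 2024

From May 31, 2024, 180 calendar days later is Nov 27, 2024.
Since Nov 27, 2024 is a Wednesday and not a holiday, the date is unchanged.
So the filing is due Nov 27, 2024.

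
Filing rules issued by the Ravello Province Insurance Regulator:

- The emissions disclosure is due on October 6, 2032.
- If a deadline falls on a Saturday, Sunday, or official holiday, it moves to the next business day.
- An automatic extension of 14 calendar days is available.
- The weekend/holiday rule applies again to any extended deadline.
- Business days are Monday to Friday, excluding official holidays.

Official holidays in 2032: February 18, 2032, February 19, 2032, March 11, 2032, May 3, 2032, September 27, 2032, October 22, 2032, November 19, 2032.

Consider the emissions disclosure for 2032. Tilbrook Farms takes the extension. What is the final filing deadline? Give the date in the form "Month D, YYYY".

October 20, 2032

The statutory due date is October 6, 2032.
October 6, 2032 (Wednesday) is already a business day.
Add the 14 calendar-day extension to October 6, 2032: October 20, 2032.
October 20, 2032 is a Wednesday and not a listed holiday, so it stands.
The final due date is October 20, 2032.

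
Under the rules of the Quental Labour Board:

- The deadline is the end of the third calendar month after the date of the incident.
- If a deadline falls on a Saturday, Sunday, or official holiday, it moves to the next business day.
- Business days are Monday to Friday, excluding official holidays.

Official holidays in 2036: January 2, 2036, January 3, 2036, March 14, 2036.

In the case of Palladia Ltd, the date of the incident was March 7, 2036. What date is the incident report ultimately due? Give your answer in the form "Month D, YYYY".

3 months after March 7, 2036 falls in June 2036; the last day of that month is June 30, 2036.
June 30, 2036 (Monday) is already a business day.
So the filing is due June 30, 2036.

June 30, 2036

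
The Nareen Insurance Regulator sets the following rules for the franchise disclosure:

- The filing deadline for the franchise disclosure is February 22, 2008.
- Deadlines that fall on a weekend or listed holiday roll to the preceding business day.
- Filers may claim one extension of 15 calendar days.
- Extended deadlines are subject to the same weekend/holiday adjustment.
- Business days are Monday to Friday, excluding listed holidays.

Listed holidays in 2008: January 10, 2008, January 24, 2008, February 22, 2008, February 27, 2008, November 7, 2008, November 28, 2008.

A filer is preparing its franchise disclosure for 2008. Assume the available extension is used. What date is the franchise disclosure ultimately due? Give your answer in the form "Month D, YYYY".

March 7, 2008

Start from the fixed due date, February 22, 2008.
February 22, 2008 is a listed holiday; the preceding business day is February 21, 2008 (Thursday).
The 15-calendar-day extension moves the deadline from February 21, 2008 to March 7, 2008.
March 7, 2008 falls on a Friday, which is a business day, so no adjustment is needed.
Final deadline: March 7, 2008.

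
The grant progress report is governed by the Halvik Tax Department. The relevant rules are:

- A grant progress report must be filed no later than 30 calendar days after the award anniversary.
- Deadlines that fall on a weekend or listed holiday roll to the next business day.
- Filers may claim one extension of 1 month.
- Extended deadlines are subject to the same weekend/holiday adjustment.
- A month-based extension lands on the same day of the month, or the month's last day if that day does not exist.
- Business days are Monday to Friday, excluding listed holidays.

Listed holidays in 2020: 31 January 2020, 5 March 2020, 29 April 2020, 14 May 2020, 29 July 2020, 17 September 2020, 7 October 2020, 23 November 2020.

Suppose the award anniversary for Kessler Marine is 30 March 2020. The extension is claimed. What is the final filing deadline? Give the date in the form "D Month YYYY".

Trigger date 30 March 2020 + 30 calendar days = 29 April 2020.
29 April 2020 is a listed holiday; the next business day is 30 April 2020 (Thursday).
The 1 month extension carries 30 April 2020 to 30 May 2020.
30 May 2020 falls on a Saturday. Rolling to the next business day gives 1 June 2020, a Monday.
The final due date is 1 June 2020.

1 June 2020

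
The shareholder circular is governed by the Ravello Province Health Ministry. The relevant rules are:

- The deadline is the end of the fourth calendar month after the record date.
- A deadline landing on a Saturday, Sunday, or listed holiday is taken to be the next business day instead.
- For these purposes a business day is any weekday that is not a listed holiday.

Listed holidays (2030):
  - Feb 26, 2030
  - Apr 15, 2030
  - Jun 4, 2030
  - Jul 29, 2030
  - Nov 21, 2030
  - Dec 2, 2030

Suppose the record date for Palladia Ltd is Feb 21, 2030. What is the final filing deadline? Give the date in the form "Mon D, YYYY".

4 months after Feb 21, 2030 falls in June 2030; the last day of that month is Jun 30, 2030.
Because Jun 30, 2030 is a Sunday, the deadline becomes Jul 1, 2030 (Monday).
So the filing is due Jul 1, 2030.

Jul 1, 2030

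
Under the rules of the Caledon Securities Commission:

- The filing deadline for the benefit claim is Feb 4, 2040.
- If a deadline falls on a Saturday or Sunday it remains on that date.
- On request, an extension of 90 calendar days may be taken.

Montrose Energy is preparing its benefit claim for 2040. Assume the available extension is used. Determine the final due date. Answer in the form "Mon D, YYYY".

May 4, 2040

The stated deadline is Feb 4, 2040.
No adjustment is made for weekends or holidays, so Feb 4, 2040 stands.
The 90-calendar-day extension moves the deadline from Feb 4, 2040 to May 4, 2040.
May 4, 2040 is a Friday; no weekend or holiday adjustment applies.
Deadline: May 4, 2040.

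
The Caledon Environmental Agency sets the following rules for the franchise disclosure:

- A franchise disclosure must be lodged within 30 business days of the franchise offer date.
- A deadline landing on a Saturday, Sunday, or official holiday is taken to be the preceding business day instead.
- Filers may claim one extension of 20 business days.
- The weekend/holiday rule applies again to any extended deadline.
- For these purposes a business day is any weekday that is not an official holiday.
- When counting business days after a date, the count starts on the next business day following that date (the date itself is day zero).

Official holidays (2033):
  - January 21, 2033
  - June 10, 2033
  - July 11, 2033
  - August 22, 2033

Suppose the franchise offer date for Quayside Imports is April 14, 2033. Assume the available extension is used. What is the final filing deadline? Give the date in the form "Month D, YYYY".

Counting 30 business days after April 14, 2033 (skipping weekends and listed holidays) reaches May 26, 2033.
May 26, 2033 falls on a Thursday, which is a business day, so no adjustment is needed.
Counting 20 further business days from May 26, 2033 reaches June 24, 2033.
Since June 24, 2033 is a Friday and not a holiday, the date is unchanged.
Final deadline: June 24, 2033.

June 24, 2033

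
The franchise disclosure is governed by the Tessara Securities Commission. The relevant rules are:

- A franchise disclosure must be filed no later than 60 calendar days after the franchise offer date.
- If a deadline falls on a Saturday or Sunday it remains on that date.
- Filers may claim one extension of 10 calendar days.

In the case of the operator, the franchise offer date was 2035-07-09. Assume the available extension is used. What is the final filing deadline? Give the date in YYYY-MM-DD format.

60 calendar days after 2035-07-09 is 2035-09-07.
2035-09-07 is a Friday; no weekend or holiday adjustment applies.
Add the 10 calendar-day extension to 2035-09-07: 2035-09-17.
2035-09-17 is a Monday; no weekend or holiday adjustment applies.
So the filing is due 2035-09-17.

2035-09-17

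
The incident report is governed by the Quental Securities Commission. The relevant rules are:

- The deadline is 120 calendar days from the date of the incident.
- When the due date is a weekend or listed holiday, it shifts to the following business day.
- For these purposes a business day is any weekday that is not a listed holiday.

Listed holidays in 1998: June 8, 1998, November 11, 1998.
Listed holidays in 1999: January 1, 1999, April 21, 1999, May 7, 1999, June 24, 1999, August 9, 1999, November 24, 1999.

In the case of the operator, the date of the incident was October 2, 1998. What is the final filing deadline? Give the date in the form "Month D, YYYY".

February 1, 1999

120 calendar days after October 2, 1998 is January 30, 1999.
January 30, 1999 is a Saturday; the next business day is February 1, 1999 (Monday).
Final deadline: February 1, 1999.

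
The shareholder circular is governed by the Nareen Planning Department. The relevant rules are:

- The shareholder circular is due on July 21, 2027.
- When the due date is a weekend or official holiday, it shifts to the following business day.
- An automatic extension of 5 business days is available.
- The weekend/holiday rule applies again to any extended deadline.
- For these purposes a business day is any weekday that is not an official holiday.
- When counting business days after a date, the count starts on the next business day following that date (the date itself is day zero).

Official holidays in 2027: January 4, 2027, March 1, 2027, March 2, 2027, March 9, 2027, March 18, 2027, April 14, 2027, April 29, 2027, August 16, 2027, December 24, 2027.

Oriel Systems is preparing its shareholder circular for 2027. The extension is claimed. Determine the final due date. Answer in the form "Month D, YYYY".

Start from the fixed due date, July 21, 2027.
July 21, 2027 is a Wednesday and not a listed holiday, so it stands.
The 5-business-day extension runs from July 21, 2027 to July 28, 2027.
Since July 28, 2027 is a Wednesday and not a holiday, the date is unchanged.
So the filing is due July 28, 2027.

July 28, 2027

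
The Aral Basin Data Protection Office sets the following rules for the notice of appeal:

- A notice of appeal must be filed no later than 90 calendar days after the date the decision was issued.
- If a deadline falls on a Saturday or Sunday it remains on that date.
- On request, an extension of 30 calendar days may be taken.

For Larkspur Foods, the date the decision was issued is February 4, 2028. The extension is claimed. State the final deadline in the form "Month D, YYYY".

June 3, 2028

Adding 90 calendar days to February 4, 2028 gives May 4, 2028.
May 4, 2028 falls on a Thursday. The rules make no weekend/holiday allowance, so it remains May 4, 2028.
Applying the 30-calendar-day extension: May 4, 2028 + 30 days = June 3, 2028.
June 3, 2028 falls on a Saturday. The rules make no weekend/holiday allowance, so it remains June 3, 2028.
So the filing is due June 3, 2028.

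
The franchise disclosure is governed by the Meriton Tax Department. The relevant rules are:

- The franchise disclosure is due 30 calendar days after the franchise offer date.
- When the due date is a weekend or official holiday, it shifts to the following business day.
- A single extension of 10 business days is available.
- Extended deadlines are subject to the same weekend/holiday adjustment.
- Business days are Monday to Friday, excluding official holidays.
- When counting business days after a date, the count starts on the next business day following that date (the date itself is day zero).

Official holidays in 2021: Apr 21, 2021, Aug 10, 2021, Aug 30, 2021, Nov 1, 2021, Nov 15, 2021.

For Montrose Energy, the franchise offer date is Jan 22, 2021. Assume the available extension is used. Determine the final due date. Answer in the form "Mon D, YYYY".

Mar 8, 2021

Adding 30 calendar days to Jan 22, 2021 gives Feb 21, 2021.
Feb 21, 2021 is a Sunday; the next business day is Feb 22, 2021 (Monday).
Counting 10 further business days from Feb 22, 2021 reaches Mar 8, 2021.
Mar 8, 2021 falls on a Monday, which is a business day, so no adjustment is needed.
Final deadline: Mar 8, 2021.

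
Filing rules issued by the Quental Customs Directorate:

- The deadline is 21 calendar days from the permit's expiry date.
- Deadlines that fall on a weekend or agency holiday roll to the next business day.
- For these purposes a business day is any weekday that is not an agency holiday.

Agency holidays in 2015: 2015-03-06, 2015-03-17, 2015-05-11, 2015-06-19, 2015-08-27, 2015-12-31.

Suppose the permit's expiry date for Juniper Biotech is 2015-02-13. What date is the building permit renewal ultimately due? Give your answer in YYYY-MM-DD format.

2015-03-09

21 calendar days after 2015-02-13 is 2015-03-06.
Because 2015-03-06 is a listed holiday, the deadline becomes 2015-03-09 (Monday).
So the filing is due 2015-03-09.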